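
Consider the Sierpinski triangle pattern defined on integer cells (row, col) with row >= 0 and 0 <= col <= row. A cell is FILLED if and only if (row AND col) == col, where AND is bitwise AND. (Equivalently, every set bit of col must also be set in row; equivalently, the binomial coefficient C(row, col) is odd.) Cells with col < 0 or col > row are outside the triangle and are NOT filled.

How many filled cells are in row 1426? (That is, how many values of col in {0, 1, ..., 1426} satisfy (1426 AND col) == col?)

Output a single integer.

Answer: 32

Derivation:
1426 in binary = 10110010010
popcount(1426) = number of 1-bits in 10110010010 = 5
A col c satisfies (1426 AND c) == c iff every set bit of c is also set in 1426; each of the 5 set bits of 1426 can independently be on or off in c.
count = 2^5 = 32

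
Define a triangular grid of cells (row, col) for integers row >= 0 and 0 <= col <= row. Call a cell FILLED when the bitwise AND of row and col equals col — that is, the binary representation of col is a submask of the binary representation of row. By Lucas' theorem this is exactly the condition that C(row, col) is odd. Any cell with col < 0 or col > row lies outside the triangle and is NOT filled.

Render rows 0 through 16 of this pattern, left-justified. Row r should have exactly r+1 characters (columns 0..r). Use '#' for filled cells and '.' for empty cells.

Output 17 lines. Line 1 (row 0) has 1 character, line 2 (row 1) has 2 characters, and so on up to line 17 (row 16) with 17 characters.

r0=0: #
r1=1: ##
r2=10: #.#
r3=11: ####
r4=100: #...#
r5=101: ##..##
r6=110: #.#.#.#
r7=111: ########
r8=1000: #.......#
r9=1001: ##......##
r10=1010: #.#.....#.#
r11=1011: ####....####
r12=1100: #...#...#...#
r13=1101: ##..##..##..##
r14=1110: #.#.#.#.#.#.#.#
r15=1111: ################
r16=10000: #...............#

Answer: #
##
#.#
####
#...#
##..##
#.#.#.#
########
#.......#
##......##
#.#.....#.#
####....####
#...#...#...#
##..##..##..##
#.#.#.#.#.#.#.#
################
#...............#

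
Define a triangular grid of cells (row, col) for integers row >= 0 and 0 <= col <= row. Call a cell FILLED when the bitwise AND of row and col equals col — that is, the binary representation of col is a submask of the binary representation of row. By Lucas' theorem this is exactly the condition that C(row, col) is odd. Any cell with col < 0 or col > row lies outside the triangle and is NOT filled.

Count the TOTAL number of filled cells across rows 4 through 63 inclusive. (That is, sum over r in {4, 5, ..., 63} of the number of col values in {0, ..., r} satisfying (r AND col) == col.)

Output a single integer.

r4=100 pc1: +2 =2
r5=101 pc2: +4 =6
r6=110 pc2: +4 =10
r7=111 pc3: +8 =18
r8=1000 pc1: +2 =20
r9=1001 pc2: +4 =24
r10=1010 pc2: +4 =28
r11=1011 pc3: +8 =36
r12=1100 pc2: +4 =40
r13=1101 pc3: +8 =48
r14=1110 pc3: +8 =56
r15=1111 pc4: +16 =72
r16=10000 pc1: +2 =74
r17=10001 pc2: +4 =78
r18=10010 pc2: +4 =82
r19=10011 pc3: +8 =90
r20=10100 pc2: +4 =94
r21=10101 pc3: +8 =102
r22=10110 pc3: +8 =110
r23=10111 pc4: +16 =126
r24=11000 pc2: +4 =130
r25=11001 pc3: +8 =138
r26=11010 pc3: +8 =146
r27=11011 pc4: +16 =162
r28=11100 pc3: +8 =170
r29=11101 pc4: +16 =186
r30=11110 pc4: +16 =202
r31=11111 pc5: +32 =234
r32=100000 pc1: +2 =236
r33=100001 pc2: +4 =240
r34=100010 pc2: +4 =244
r35=100011 pc3: +8 =252
r36=100100 pc2: +4 =256
r37=100101 pc3: +8 =264
r38=100110 pc3: +8 =272
r39=100111 pc4: +16 =288
r40=101000 pc2: +4 =292
r41=101001 pc3: +8 =300
r42=101010 pc3: +8 =308
r43=101011 pc4: +16 =324
r44=101100 pc3: +8 =332
r45=101101 pc4: +16 =348
r46=101110 pc4: +16 =364
r47=101111 pc5: +32 =396
r48=110000 pc2: +4 =400
r49=110001 pc3: +8 =408
r50=110010 pc3: +8 =416
r51=110011 pc4: +16 =432
r52=110100 pc3: +8 =440
r53=110101 pc4: +16 =456
r54=110110 pc4: +16 =472
r55=110111 pc5: +32 =504
r56=111000 pc3: +8 =512
r57=111001 pc4: +16 =528
r58=111010 pc4: +16 =544
r59=111011 pc5: +32 =576
r60=111100 pc4: +16 =592
r61=111101 pc5: +32 =624
r62=111110 pc5: +32 =656
r63=111111 pc6: +64 =720

Answer: 720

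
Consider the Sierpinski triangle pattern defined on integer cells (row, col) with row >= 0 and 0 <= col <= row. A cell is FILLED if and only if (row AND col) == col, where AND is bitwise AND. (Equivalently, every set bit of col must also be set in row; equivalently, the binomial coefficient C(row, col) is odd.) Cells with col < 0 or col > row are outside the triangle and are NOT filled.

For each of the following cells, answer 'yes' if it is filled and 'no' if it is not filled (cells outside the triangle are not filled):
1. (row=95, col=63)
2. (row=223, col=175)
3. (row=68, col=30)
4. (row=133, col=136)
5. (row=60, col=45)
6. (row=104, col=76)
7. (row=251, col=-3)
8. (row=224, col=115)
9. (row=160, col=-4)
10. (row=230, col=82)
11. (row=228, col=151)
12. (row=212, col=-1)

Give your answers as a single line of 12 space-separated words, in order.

(95,63): row=0b1011111, col=0b111111, row AND col = 0b11111 = 31; 31 != 63 -> empty
(223,175): row=0b11011111, col=0b10101111, row AND col = 0b10001111 = 143; 143 != 175 -> empty
(68,30): row=0b1000100, col=0b11110, row AND col = 0b100 = 4; 4 != 30 -> empty
(133,136): col outside [0, 133] -> not filled
(60,45): row=0b111100, col=0b101101, row AND col = 0b101100 = 44; 44 != 45 -> empty
(104,76): row=0b1101000, col=0b1001100, row AND col = 0b1001000 = 72; 72 != 76 -> empty
(251,-3): col outside [0, 251] -> not filled
(224,115): row=0b11100000, col=0b1110011, row AND col = 0b1100000 = 96; 96 != 115 -> empty
(160,-4): col outside [0, 160] -> not filled
(230,82): row=0b11100110, col=0b1010010, row AND col = 0b1000010 = 66; 66 != 82 -> empty
(228,151): row=0b11100100, col=0b10010111, row AND col = 0b10000100 = 132; 132 != 151 -> empty
(212,-1): col outside [0, 212] -> not filled

Answer: no no no no no no no no no no no no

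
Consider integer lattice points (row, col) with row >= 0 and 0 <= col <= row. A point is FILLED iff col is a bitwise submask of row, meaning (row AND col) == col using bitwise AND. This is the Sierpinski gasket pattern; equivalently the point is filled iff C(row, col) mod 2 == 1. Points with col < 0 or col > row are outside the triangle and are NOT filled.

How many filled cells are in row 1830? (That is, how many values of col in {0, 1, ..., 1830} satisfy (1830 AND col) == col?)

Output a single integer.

1830 in binary = 11100100110
popcount(1830) = number of 1-bits in 11100100110 = 6
A col c satisfies (1830 AND c) == c iff every set bit of c is also set in 1830; each of the 6 set bits of 1830 can independently be on or off in c.
count = 2^6 = 64

Answer: 64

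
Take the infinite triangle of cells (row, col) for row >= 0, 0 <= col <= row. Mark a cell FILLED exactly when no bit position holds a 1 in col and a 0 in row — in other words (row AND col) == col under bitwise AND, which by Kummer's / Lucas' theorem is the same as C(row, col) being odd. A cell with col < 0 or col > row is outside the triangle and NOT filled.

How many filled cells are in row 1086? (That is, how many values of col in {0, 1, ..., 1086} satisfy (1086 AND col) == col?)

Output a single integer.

Answer: 64

Derivation:
1086 in binary = 10000111110
popcount(1086) = number of 1-bits in 10000111110 = 6
A col c satisfies (1086 AND c) == c iff every set bit of c is also set in 1086; each of the 6 set bits of 1086 can independently be on or off in c.
count = 2^6 = 64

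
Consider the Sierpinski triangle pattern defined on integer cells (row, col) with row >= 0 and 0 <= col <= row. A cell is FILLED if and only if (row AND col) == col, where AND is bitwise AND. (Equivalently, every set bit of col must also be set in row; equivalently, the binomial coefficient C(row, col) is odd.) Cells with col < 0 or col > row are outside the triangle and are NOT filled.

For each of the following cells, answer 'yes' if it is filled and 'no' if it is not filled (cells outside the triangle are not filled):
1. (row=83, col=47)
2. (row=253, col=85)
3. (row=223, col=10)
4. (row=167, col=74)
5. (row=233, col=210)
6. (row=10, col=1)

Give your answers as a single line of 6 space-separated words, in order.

(83,47): row=0b1010011, col=0b101111, row AND col = 0b11 = 3; 3 != 47 -> empty
(253,85): row=0b11111101, col=0b1010101, row AND col = 0b1010101 = 85; 85 == 85 -> filled
(223,10): row=0b11011111, col=0b1010, row AND col = 0b1010 = 10; 10 == 10 -> filled
(167,74): row=0b10100111, col=0b1001010, row AND col = 0b10 = 2; 2 != 74 -> empty
(233,210): row=0b11101001, col=0b11010010, row AND col = 0b11000000 = 192; 192 != 210 -> empty
(10,1): row=0b1010, col=0b1, row AND col = 0b0 = 0; 0 != 1 -> empty

Answer: no yes yes no no no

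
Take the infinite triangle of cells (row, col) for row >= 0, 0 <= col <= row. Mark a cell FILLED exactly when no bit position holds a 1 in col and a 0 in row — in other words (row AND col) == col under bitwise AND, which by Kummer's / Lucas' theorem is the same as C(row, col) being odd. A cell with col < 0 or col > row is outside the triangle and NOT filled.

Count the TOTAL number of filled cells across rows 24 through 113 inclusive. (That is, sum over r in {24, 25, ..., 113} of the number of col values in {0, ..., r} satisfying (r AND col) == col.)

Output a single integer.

Answer: 1428

Derivation:
r24=11000 pc2: +4 =4
r25=11001 pc3: +8 =12
r26=11010 pc3: +8 =20
r27=11011 pc4: +16 =36
r28=11100 pc3: +8 =44
r29=11101 pc4: +16 =60
r30=11110 pc4: +16 =76
r31=11111 pc5: +32 =108
r32=100000 pc1: +2 =110
r33=100001 pc2: +4 =114
r34=100010 pc2: +4 =118
r35=100011 pc3: +8 =126
r36=100100 pc2: +4 =130
r37=100101 pc3: +8 =138
r38=100110 pc3: +8 =146
r39=100111 pc4: +16 =162
r40=101000 pc2: +4 =166
r41=101001 pc3: +8 =174
r42=101010 pc3: +8 =182
r43=101011 pc4: +16 =198
r44=101100 pc3: +8 =206
r45=101101 pc4: +16 =222
r46=101110 pc4: +16 =238
r47=101111 pc5: +32 =270
r48=110000 pc2: +4 =274
r49=110001 pc3: +8 =282
r50=110010 pc3: +8 =290
r51=110011 pc4: +16 =306
r52=110100 pc3: +8 =314
r53=110101 pc4: +16 =330
r54=110110 pc4: +16 =346
r55=110111 pc5: +32 =378
r56=111000 pc3: +8 =386
r57=111001 pc4: +16 =402
r58=111010 pc4: +16 =418
r59=111011 pc5: +32 =450
r60=111100 pc4: +16 =466
r61=111101 pc5: +32 =498
r62=111110 pc5: +32 =530
r63=111111 pc6: +64 =594
r64=1000000 pc1: +2 =596
r65=1000001 pc2: +4 =600
r66=1000010 pc2: +4 =604
r67=1000011 pc3: +8 =612
r68=1000100 pc2: +4 =616
r69=1000101 pc3: +8 =624
r70=1000110 pc3: +8 =632
r71=1000111 pc4: +16 =648
r72=1001000 pc2: +4 =652
r73=1001001 pc3: +8 =660
r74=1001010 pc3: +8 =668
r75=1001011 pc4: +16 =684
r76=1001100 pc3: +8 =692
r77=1001101 pc4: +16 =708
r78=1001110 pc4: +16 =724
r79=1001111 pc5: +32 =756
r80=1010000 pc2: +4 =760
r81=1010001 pc3: +8 =768
r82=1010010 pc3: +8 =776
r83=1010011 pc4: +16 =792
r84=1010100 pc3: +8 =800
r85=1010101 pc4: +16 =816
r86=1010110 pc4: +16 =832
r87=1010111 pc5: +32 =864
r88=1011000 pc3: +8 =872
r89=1011001 pc4: +16 =888
r90=1011010 pc4: +16 =904
r91=1011011 pc5: +32 =936
r92=1011100 pc4: +16 =952
r93=1011101 pc5: +32 =984
r94=1011110 pc5: +32 =1016
r95=1011111 pc6: +64 =1080
r96=1100000 pc2: +4 =1084
r97=1100001 pc3: +8 =1092
r98=1100010 pc3: +8 =1100
r99=1100011 pc4: +16 =1116
r100=1100100 pc3: +8 =1124
r101=1100101 pc4: +16 =1140
r102=1100110 pc4: +16 =1156
r103=1100111 pc5: +32 =1188
r104=1101000 pc3: +8 =1196
r105=1101001 pc4: +16 =1212
r106=1101010 pc4: +16 =1228
r107=1101011 pc5: +32 =1260
r108=1101100 pc4: +16 =1276
r109=1101101 pc5: +32 =1308
r110=1101110 pc5: +32 =1340
r111=1101111 pc6: +64 =1404
r112=1110000 pc3: +8 =1412
r113=1110001 pc4: +16 =1428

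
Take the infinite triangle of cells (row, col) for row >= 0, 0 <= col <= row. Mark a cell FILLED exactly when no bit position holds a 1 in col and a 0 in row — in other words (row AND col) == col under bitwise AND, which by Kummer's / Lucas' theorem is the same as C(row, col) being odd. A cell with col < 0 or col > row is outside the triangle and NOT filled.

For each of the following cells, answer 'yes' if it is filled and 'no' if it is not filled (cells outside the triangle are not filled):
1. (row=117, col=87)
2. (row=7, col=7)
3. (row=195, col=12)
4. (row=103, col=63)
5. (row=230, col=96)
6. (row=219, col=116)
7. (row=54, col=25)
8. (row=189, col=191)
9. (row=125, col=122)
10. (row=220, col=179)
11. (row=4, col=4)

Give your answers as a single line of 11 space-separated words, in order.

(117,87): row=0b1110101, col=0b1010111, row AND col = 0b1010101 = 85; 85 != 87 -> empty
(7,7): row=0b111, col=0b111, row AND col = 0b111 = 7; 7 == 7 -> filled
(195,12): row=0b11000011, col=0b1100, row AND col = 0b0 = 0; 0 != 12 -> empty
(103,63): row=0b1100111, col=0b111111, row AND col = 0b100111 = 39; 39 != 63 -> empty
(230,96): row=0b11100110, col=0b1100000, row AND col = 0b1100000 = 96; 96 == 96 -> filled
(219,116): row=0b11011011, col=0b1110100, row AND col = 0b1010000 = 80; 80 != 116 -> empty
(54,25): row=0b110110, col=0b11001, row AND col = 0b10000 = 16; 16 != 25 -> empty
(189,191): col outside [0, 189] -> not filled
(125,122): row=0b1111101, col=0b1111010, row AND col = 0b1111000 = 120; 120 != 122 -> empty
(220,179): row=0b11011100, col=0b10110011, row AND col = 0b10010000 = 144; 144 != 179 -> empty
(4,4): row=0b100, col=0b100, row AND col = 0b100 = 4; 4 == 4 -> filled

Answer: no yes no no yes no no no no no yes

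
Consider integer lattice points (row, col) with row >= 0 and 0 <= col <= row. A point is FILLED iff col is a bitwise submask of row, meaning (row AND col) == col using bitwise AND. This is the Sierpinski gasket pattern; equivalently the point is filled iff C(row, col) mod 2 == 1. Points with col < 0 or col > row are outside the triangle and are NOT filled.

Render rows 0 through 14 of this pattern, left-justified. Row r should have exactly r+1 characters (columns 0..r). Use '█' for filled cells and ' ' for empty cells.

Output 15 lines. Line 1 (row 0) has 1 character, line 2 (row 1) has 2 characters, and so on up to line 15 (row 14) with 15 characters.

r0=0: █
r1=1: ██
r2=10: █ █
r3=11: ████
r4=100: █   █
r5=101: ██  ██
r6=110: █ █ █ █
r7=111: ████████
r8=1000: █       █
r9=1001: ██      ██
r10=1010: █ █     █ █
r11=1011: ████    ████
r12=1100: █   █   █   █
r13=1101: ██  ██  ██  ██
r14=1110: █ █ █ █ █ █ █ █

Answer: █
██
█ █
████
█   █
██  ██
█ █ █ █
████████
█       █
██      ██
█ █     █ █
████    ████
█   █   █   █
██  ██  ██  ██
█ █ █ █ █ █ █ █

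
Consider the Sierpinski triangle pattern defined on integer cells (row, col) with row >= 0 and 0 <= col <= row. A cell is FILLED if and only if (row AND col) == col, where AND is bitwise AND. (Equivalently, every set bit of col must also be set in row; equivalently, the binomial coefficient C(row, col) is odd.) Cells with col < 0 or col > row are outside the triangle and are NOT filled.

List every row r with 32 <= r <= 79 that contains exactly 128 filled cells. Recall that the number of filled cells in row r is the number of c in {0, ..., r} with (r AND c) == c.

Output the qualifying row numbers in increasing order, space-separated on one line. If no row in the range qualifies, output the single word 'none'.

Answer: none

Derivation:
Row r has 2^popcount(r) filled cells, so we need popcount(r) = log2(128) = 7.
Scan r = 32..79 and keep those with exactly 7 one-bits:
r=32=100000 popcount=1 -> skip
r=33=100001 popcount=2 -> skip
r=34=100010 popcount=2 -> skip
r=35=100011 popcount=3 -> skip
r=36=100100 popcount=2 -> skip
r=37=100101 popcount=3 -> skip
r=38=100110 popcount=3 -> skip
r=39=100111 popcount=4 -> skip
r=40=101000 popcount=2 -> skip
r=41=101001 popcount=3 -> skip
r=42=101010 popcount=3 -> skip
r=43=101011 popcount=4 -> skip
r=44=101100 popcount=3 -> skip
r=45=101101 popcount=4 -> skip
r=46=101110 popcount=4 -> skip
r=47=101111 popcount=5 -> skip
r=48=110000 popcount=2 -> skip
r=49=110001 popcount=3 -> skip
r=50=110010 popcount=3 -> skip
r=51=110011 popcount=4 -> skip
r=52=110100 popcount=3 -> skip
r=53=110101 popcount=4 -> skip
r=54=110110 popcount=4 -> skip
r=55=110111 popcount=5 -> skip
r=56=111000 popcount=3 -> skip
r=57=111001 popcount=4 -> skip
r=58=111010 popcount=4 -> skip
r=59=111011 popcount=5 -> skip
r=60=111100 popcount=4 -> skip
r=61=111101 popcount=5 -> skip
r=62=111110 popcount=5 -> skip
r=63=111111 popcount=6 -> skip
r=64=1000000 popcount=1 -> skip
r=65=1000001 popcount=2 -> skip
r=66=1000010 popcount=2 -> skip
r=67=1000011 popcount=3 -> skip
r=68=1000100 popcount=2 -> skip
r=69=1000101 popcount=3 -> skip
r=70=1000110 popcount=3 -> skip
r=71=1000111 popcount=4 -> skip
r=72=1001000 popcount=2 -> skip
r=73=1001001 popcount=3 -> skip
r=74=1001010 popcount=3 -> skip
r=75=1001011 popcount=4 -> skip
r=76=1001100 popcount=3 -> skip
r=77=1001101 popcount=4 -> skip
r=78=1001110 popcount=4 -> skip
r=79=1001111 popcount=5 -> skip
Kept rows: none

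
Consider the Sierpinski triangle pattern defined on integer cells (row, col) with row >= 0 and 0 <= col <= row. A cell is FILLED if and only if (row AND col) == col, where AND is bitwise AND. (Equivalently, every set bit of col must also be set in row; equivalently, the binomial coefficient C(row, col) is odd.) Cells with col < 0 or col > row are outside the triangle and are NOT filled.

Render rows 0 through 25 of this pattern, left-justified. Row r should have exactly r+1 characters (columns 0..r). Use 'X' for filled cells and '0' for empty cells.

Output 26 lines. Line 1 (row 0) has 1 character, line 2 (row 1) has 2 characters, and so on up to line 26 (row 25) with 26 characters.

Answer: X
XX
X0X
XXXX
X000X
XX00XX
X0X0X0X
XXXXXXXX
X0000000X
XX000000XX
X0X00000X0X
XXXX0000XXXX
X000X000X000X
XX00XX00XX00XX
X0X0X0X0X0X0X0X
XXXXXXXXXXXXXXXX
X000000000000000X
XX00000000000000XX
X0X0000000000000X0X
XXXX000000000000XXXX
X000X00000000000X000X
XX00XX0000000000XX00XX
X0X0X0X000000000X0X0X0X
XXXXXXXX00000000XXXXXXXX
X0000000X0000000X0000000X
XX000000XX000000XX000000XX

Derivation:
r0=0: X
r1=1: XX
r2=10: X0X
r3=11: XXXX
r4=100: X000X
r5=101: XX00XX
r6=110: X0X0X0X
r7=111: XXXXXXXX
r8=1000: X0000000X
r9=1001: XX000000XX
r10=1010: X0X00000X0X
r11=1011: XXXX0000XXXX
r12=1100: X000X000X000X
r13=1101: XX00XX00XX00XX
r14=1110: X0X0X0X0X0X0X0X
r15=1111: XXXXXXXXXXXXXXXX
r16=10000: X000000000000000X
r17=10001: XX00000000000000XX
r18=10010: X0X0000000000000X0X
r19=10011: XXXX000000000000XXXX
r20=10100: X000X00000000000X000X
r21=10101: XX00XX0000000000XX00XX
r22=10110: X0X0X0X000000000X0X0X0X
r23=10111: XXXXXXXX00000000XXXXXXXX
r24=11000: X0000000X0000000X0000000X
r25=11001: XX000000XX000000XX000000XX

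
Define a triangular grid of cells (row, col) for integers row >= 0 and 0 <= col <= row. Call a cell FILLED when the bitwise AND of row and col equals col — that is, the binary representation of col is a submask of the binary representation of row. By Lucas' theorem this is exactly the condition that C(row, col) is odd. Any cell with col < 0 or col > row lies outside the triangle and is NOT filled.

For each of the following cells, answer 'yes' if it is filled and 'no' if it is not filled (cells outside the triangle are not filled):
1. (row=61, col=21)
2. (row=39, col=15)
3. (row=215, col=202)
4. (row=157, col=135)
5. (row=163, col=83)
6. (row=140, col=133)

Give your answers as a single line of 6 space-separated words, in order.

Answer: yes no no no no no

Derivation:
(61,21): row=0b111101, col=0b10101, row AND col = 0b10101 = 21; 21 == 21 -> filled
(39,15): row=0b100111, col=0b1111, row AND col = 0b111 = 7; 7 != 15 -> empty
(215,202): row=0b11010111, col=0b11001010, row AND col = 0b11000010 = 194; 194 != 202 -> empty
(157,135): row=0b10011101, col=0b10000111, row AND col = 0b10000101 = 133; 133 != 135 -> empty
(163,83): row=0b10100011, col=0b1010011, row AND col = 0b11 = 3; 3 != 83 -> empty
(140,133): row=0b10001100, col=0b10000101, row AND col = 0b10000100 = 132; 132 != 133 -> empty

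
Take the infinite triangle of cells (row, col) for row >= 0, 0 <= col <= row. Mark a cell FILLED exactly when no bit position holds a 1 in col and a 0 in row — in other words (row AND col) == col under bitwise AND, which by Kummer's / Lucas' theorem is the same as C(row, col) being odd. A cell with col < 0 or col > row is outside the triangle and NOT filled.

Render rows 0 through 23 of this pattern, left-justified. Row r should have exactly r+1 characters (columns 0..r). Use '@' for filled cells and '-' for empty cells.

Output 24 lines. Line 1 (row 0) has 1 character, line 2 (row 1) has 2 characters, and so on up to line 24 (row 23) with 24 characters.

r0=0: @
r1=1: @@
r2=10: @-@
r3=11: @@@@
r4=100: @---@
r5=101: @@--@@
r6=110: @-@-@-@
r7=111: @@@@@@@@
r8=1000: @-------@
r9=1001: @@------@@
r10=1010: @-@-----@-@
r11=1011: @@@@----@@@@
r12=1100: @---@---@---@
r13=1101: @@--@@--@@--@@
r14=1110: @-@-@-@-@-@-@-@
r15=1111: @@@@@@@@@@@@@@@@
r16=10000: @---------------@
r17=10001: @@--------------@@
r18=10010: @-@-------------@-@
r19=10011: @@@@------------@@@@
r20=10100: @---@-----------@---@
r21=10101: @@--@@----------@@--@@
r22=10110: @-@-@-@---------@-@-@-@
r23=10111: @@@@@@@@--------@@@@@@@@

Answer: @
@@
@-@
@@@@
@---@
@@--@@
@-@-@-@
@@@@@@@@
@-------@
@@------@@
@-@-----@-@
@@@@----@@@@
@---@---@---@
@@--@@--@@--@@
@-@-@-@-@-@-@-@
@@@@@@@@@@@@@@@@
@---------------@
@@--------------@@
@-@-------------@-@
@@@@------------@@@@
@---@-----------@---@
@@--@@----------@@--@@
@-@-@-@---------@-@-@-@
@@@@@@@@--------@@@@@@@@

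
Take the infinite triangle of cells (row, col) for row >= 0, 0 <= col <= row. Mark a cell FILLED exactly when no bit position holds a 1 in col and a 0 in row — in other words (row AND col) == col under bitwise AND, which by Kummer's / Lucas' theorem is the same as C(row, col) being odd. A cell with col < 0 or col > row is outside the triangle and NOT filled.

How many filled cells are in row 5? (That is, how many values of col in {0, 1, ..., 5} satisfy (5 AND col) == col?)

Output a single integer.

Answer: 4

Derivation:
5 in binary = 101
popcount(5) = number of 1-bits in 101 = 2
A col c satisfies (5 AND c) == c iff every set bit of c is also set in 5; each of the 2 set bits of 5 can independently be on or off in c.
count = 2^2 = 4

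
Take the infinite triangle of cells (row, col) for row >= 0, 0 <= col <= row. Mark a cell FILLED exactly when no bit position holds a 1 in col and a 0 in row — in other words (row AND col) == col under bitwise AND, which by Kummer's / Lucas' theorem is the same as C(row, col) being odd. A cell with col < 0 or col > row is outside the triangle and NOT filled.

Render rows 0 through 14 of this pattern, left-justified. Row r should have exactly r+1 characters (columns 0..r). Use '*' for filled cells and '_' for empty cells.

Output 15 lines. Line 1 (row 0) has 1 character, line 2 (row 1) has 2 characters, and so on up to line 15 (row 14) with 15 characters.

Answer: *
**
*_*
****
*___*
**__**
*_*_*_*
********
*_______*
**______**
*_*_____*_*
****____****
*___*___*___*
**__**__**__**
*_*_*_*_*_*_*_*

Derivation:
r0=0: *
r1=1: **
r2=10: *_*
r3=11: ****
r4=100: *___*
r5=101: **__**
r6=110: *_*_*_*
r7=111: ********
r8=1000: *_______*
r9=1001: **______**
r10=1010: *_*_____*_*
r11=1011: ****____****
r12=1100: *___*___*___*
r13=1101: **__**__**__**
r14=1110: *_*_*_*_*_*_*_*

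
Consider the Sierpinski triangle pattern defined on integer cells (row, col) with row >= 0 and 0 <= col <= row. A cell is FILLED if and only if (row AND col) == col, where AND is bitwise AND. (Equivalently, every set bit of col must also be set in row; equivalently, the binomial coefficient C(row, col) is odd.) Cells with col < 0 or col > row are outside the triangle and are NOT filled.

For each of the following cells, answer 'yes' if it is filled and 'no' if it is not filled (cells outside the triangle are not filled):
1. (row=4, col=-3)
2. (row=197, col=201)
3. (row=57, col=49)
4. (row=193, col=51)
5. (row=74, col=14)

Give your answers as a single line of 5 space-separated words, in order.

Answer: no no yes no no

Derivation:
(4,-3): col outside [0, 4] -> not filled
(197,201): col outside [0, 197] -> not filled
(57,49): row=0b111001, col=0b110001, row AND col = 0b110001 = 49; 49 == 49 -> filled
(193,51): row=0b11000001, col=0b110011, row AND col = 0b1 = 1; 1 != 51 -> empty
(74,14): row=0b1001010, col=0b1110, row AND col = 0b1010 = 10; 10 != 14 -> empty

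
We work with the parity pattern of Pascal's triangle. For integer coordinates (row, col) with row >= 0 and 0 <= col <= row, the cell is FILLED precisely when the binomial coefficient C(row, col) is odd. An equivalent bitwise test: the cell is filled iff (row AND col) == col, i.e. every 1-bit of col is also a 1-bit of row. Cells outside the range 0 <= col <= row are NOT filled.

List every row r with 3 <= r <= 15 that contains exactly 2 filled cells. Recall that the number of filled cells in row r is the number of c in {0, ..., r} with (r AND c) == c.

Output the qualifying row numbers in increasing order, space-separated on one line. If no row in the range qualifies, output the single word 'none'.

Row r has 2^popcount(r) filled cells, so we need popcount(r) = log2(2) = 1.
Scan r = 3..15 and keep those with exactly 1 one-bits:
r=3=11 popcount=2 -> skip
r=4=100 popcount=1 -> KEEP
r=5=101 popcount=2 -> skip
r=6=110 popcount=2 -> skip
r=7=111 popcount=3 -> skip
r=8=1000 popcount=1 -> KEEP
r=9=1001 popcount=2 -> skip
r=10=1010 popcount=2 -> skip
r=11=1011 popcount=3 -> skip
r=12=1100 popcount=2 -> skip
r=13=1101 popcount=3 -> skip
r=14=1110 popcount=3 -> skip
r=15=1111 popcount=4 -> skip
Kept rows: 4 8

Answer: 4 8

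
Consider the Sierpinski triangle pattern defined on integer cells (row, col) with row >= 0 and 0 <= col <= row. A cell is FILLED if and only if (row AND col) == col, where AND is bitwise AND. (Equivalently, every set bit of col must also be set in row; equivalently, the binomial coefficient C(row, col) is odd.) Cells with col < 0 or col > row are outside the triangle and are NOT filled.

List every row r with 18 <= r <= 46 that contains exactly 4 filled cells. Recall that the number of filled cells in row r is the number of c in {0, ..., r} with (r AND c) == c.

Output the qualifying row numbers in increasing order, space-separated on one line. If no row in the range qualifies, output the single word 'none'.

Answer: 18 20 24 33 34 36 40

Derivation:
Row r has 2^popcount(r) filled cells, so we need popcount(r) = log2(4) = 2.
Scan r = 18..46 and keep those with exactly 2 one-bits:
r=18=10010 popcount=2 -> KEEP
r=19=10011 popcount=3 -> skip
r=20=10100 popcount=2 -> KEEP
r=21=10101 popcount=3 -> skip
r=22=10110 popcount=3 -> skip
r=23=10111 popcount=4 -> skip
r=24=11000 popcount=2 -> KEEP
r=25=11001 popcount=3 -> skip
r=26=11010 popcount=3 -> skip
r=27=11011 popcount=4 -> skip
r=28=11100 popcount=3 -> skip
r=29=11101 popcount=4 -> skip
r=30=11110 popcount=4 -> skip
r=31=11111 popcount=5 -> skip
r=32=100000 popcount=1 -> skip
r=33=100001 popcount=2 -> KEEP
r=34=100010 popcount=2 -> KEEP
r=35=100011 popcount=3 -> skip
r=36=100100 popcount=2 -> KEEP
r=37=100101 popcount=3 -> skip
r=38=100110 popcount=3 -> skip
r=39=100111 popcount=4 -> skip
r=40=101000 popcount=2 -> KEEP
r=41=101001 popcount=3 -> skip
r=42=101010 popcount=3 -> skip
r=43=101011 popcount=4 -> skip
r=44=101100 popcount=3 -> skip
r=45=101101 popcount=4 -> skip
r=46=101110 popcount=4 -> skip
Kept rows: 18 20 24 33 34 36 40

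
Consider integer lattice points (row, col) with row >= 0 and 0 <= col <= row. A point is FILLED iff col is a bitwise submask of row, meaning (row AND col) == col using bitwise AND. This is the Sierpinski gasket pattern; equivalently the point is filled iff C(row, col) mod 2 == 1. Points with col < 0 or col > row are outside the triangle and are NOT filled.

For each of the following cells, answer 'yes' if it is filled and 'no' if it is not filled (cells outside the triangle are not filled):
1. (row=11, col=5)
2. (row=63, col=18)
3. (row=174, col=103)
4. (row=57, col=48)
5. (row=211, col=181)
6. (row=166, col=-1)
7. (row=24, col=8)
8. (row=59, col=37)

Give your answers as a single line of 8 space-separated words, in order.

Answer: no yes no yes no no yes no

Derivation:
(11,5): row=0b1011, col=0b101, row AND col = 0b1 = 1; 1 != 5 -> empty
(63,18): row=0b111111, col=0b10010, row AND col = 0b10010 = 18; 18 == 18 -> filled
(174,103): row=0b10101110, col=0b1100111, row AND col = 0b100110 = 38; 38 != 103 -> empty
(57,48): row=0b111001, col=0b110000, row AND col = 0b110000 = 48; 48 == 48 -> filled
(211,181): row=0b11010011, col=0b10110101, row AND col = 0b10010001 = 145; 145 != 181 -> empty
(166,-1): col outside [0, 166] -> not filled
(24,8): row=0b11000, col=0b1000, row AND col = 0b1000 = 8; 8 == 8 -> filled
(59,37): row=0b111011, col=0b100101, row AND col = 0b100001 = 33; 33 != 37 -> empty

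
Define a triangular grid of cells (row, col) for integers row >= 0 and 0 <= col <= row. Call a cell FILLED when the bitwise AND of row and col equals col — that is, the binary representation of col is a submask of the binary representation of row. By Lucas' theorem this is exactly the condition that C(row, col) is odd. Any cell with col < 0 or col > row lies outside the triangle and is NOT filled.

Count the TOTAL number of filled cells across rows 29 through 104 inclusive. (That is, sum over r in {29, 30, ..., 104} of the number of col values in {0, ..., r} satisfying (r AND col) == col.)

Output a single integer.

Answer: 1152

Derivation:
r29=11101 pc4: +16 =16
r30=11110 pc4: +16 =32
r31=11111 pc5: +32 =64
r32=100000 pc1: +2 =66
r33=100001 pc2: +4 =70
r34=100010 pc2: +4 =74
r35=100011 pc3: +8 =82
r36=100100 pc2: +4 =86
r37=100101 pc3: +8 =94
r38=100110 pc3: +8 =102
r39=100111 pc4: +16 =118
r40=101000 pc2: +4 =122
r41=101001 pc3: +8 =130
r42=101010 pc3: +8 =138
r43=101011 pc4: +16 =154
r44=101100 pc3: +8 =162
r45=101101 pc4: +16 =178
r46=101110 pc4: +16 =194
r47=101111 pc5: +32 =226
r48=110000 pc2: +4 =230
r49=110001 pc3: +8 =238
r50=110010 pc3: +8 =246
r51=110011 pc4: +16 =262
r52=110100 pc3: +8 =270
r53=110101 pc4: +16 =286
r54=110110 pc4: +16 =302
r55=110111 pc5: +32 =334
r56=111000 pc3: +8 =342
r57=111001 pc4: +16 =358
r58=111010 pc4: +16 =374
r59=111011 pc5: +32 =406
r60=111100 pc4: +16 =422
r61=111101 pc5: +32 =454
r62=111110 pc5: +32 =486
r63=111111 pc6: +64 =550
r64=1000000 pc1: +2 =552
r65=1000001 pc2: +4 =556
r66=1000010 pc2: +4 =560
r67=1000011 pc3: +8 =568
r68=1000100 pc2: +4 =572
r69=1000101 pc3: +8 =580
r70=1000110 pc3: +8 =588
r71=1000111 pc4: +16 =604
r72=1001000 pc2: +4 =608
r73=1001001 pc3: +8 =616
r74=1001010 pc3: +8 =624
r75=1001011 pc4: +16 =640
r76=1001100 pc3: +8 =648
r77=1001101 pc4: +16 =664
r78=1001110 pc4: +16 =680
r79=1001111 pc5: +32 =712
r80=1010000 pc2: +4 =716
r81=1010001 pc3: +8 =724
r82=1010010 pc3: +8 =732
r83=1010011 pc4: +16 =748
r84=1010100 pc3: +8 =756
r85=1010101 pc4: +16 =772
r86=1010110 pc4: +16 =788
r87=1010111 pc5: +32 =820
r88=1011000 pc3: +8 =828
r89=1011001 pc4: +16 =844
r90=1011010 pc4: +16 =860
r91=1011011 pc5: +32 =892
r92=1011100 pc4: +16 =908
r93=1011101 pc5: +32 =940
r94=1011110 pc5: +32 =972
r95=1011111 pc6: +64 =1036
r96=1100000 pc2: +4 =1040
r97=1100001 pc3: +8 =1048
r98=1100010 pc3: +8 =1056
r99=1100011 pc4: +16 =1072
r100=1100100 pc3: +8 =1080
r101=1100101 pc4: +16 =1096
r102=1100110 pc4: +16 =1112
r103=1100111 pc5: +32 =1144
r104=1101000 pc3: +8 =1152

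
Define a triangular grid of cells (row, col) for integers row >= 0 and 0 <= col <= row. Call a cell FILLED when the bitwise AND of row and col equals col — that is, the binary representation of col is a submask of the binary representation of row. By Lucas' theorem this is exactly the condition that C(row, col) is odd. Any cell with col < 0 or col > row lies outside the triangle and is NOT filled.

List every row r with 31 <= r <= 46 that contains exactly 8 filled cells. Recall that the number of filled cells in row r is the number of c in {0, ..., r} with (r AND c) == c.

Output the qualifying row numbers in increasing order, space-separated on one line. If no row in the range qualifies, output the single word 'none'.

Row r has 2^popcount(r) filled cells, so we need popcount(r) = log2(8) = 3.
Scan r = 31..46 and keep those with exactly 3 one-bits:
r=31=11111 popcount=5 -> skip
r=32=100000 popcount=1 -> skip
r=33=100001 popcount=2 -> skip
r=34=100010 popcount=2 -> skip
r=35=100011 popcount=3 -> KEEP
r=36=100100 popcount=2 -> skip
r=37=100101 popcount=3 -> KEEP
r=38=100110 popcount=3 -> KEEP
r=39=100111 popcount=4 -> skip
r=40=101000 popcount=2 -> skip
r=41=101001 popcount=3 -> KEEP
r=42=101010 popcount=3 -> KEEP
r=43=101011 popcount=4 -> skip
r=44=101100 popcount=3 -> KEEP
r=45=101101 popcount=4 -> skip
r=46=101110 popcount=4 -> skip
Kept rows: 35 37 38 41 42 44

Answer: 35 37 38 41 42 44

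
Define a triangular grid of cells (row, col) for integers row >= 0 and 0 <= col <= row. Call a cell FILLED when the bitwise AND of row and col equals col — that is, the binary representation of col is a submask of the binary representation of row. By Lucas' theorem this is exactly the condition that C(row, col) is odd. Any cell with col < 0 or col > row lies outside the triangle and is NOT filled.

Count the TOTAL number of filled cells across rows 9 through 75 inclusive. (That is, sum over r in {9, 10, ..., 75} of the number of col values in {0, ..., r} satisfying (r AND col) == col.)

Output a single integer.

Answer: 790

Derivation:
r9=1001 pc2: +4 =4
r10=1010 pc2: +4 =8
r11=1011 pc3: +8 =16
r12=1100 pc2: +4 =20
r13=1101 pc3: +8 =28
r14=1110 pc3: +8 =36
r15=1111 pc4: +16 =52
r16=10000 pc1: +2 =54
r17=10001 pc2: +4 =58
r18=10010 pc2: +4 =62
r19=10011 pc3: +8 =70
r20=10100 pc2: +4 =74
r21=10101 pc3: +8 =82
r22=10110 pc3: +8 =90
r23=10111 pc4: +16 =106
r24=11000 pc2: +4 =110
r25=11001 pc3: +8 =118
r26=11010 pc3: +8 =126
r27=11011 pc4: +16 =142
r28=11100 pc3: +8 =150
r29=11101 pc4: +16 =166
r30=11110 pc4: +16 =182
r31=11111 pc5: +32 =214
r32=100000 pc1: +2 =216
r33=100001 pc2: +4 =220
r34=100010 pc2: +4 =224
r35=100011 pc3: +8 =232
r36=100100 pc2: +4 =236
r37=100101 pc3: +8 =244
r38=100110 pc3: +8 =252
r39=100111 pc4: +16 =268
r40=101000 pc2: +4 =272
r41=101001 pc3: +8 =280
r42=101010 pc3: +8 =288
r43=101011 pc4: +16 =304
r44=101100 pc3: +8 =312
r45=101101 pc4: +16 =328
r46=101110 pc4: +16 =344
r47=101111 pc5: +32 =376
r48=110000 pc2: +4 =380
r49=110001 pc3: +8 =388
r50=110010 pc3: +8 =396
r51=110011 pc4: +16 =412
r52=110100 pc3: +8 =420
r53=110101 pc4: +16 =436
r54=110110 pc4: +16 =452
r55=110111 pc5: +32 =484
r56=111000 pc3: +8 =492
r57=111001 pc4: +16 =508
r58=111010 pc4: +16 =524
r59=111011 pc5: +32 =556
r60=111100 pc4: +16 =572
r61=111101 pc5: +32 =604
r62=111110 pc5: +32 =636
r63=111111 pc6: +64 =700
r64=1000000 pc1: +2 =702
r65=1000001 pc2: +4 =706
r66=1000010 pc2: +4 =710
r67=1000011 pc3: +8 =718
r68=1000100 pc2: +4 =722
r69=1000101 pc3: +8 =730
r70=1000110 pc3: +8 =738
r71=1000111 pc4: +16 =754
r72=1001000 pc2: +4 =758
r73=1001001 pc3: +8 =766
r74=1001010 pc3: +8 =774
r75=1001011 pc4: +16 =790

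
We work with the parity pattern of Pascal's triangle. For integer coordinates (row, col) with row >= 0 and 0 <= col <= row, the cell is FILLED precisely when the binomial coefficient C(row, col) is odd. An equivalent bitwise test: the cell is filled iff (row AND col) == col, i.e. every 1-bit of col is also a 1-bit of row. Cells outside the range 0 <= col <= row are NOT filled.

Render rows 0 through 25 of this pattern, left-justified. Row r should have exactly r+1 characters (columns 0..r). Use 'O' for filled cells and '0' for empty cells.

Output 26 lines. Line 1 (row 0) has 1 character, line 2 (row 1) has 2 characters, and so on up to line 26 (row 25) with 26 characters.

Answer: O
OO
O0O
OOOO
O000O
OO00OO
O0O0O0O
OOOOOOOO
O0000000O
OO000000OO
O0O00000O0O
OOOO0000OOOO
O000O000O000O
OO00OO00OO00OO
O0O0O0O0O0O0O0O
OOOOOOOOOOOOOOOO
O000000000000000O
OO00000000000000OO
O0O0000000000000O0O
OOOO000000000000OOOO
O000O00000000000O000O
OO00OO0000000000OO00OO
O0O0O0O000000000O0O0O0O
OOOOOOOO00000000OOOOOOOO
O0000000O0000000O0000000O
OO000000OO000000OO000000OO

Derivation:
r0=0: O
r1=1: OO
r2=10: O0O
r3=11: OOOO
r4=100: O000O
r5=101: OO00OO
r6=110: O0O0O0O
r7=111: OOOOOOOO
r8=1000: O0000000O
r9=1001: OO000000OO
r10=1010: O0O00000O0O
r11=1011: OOOO0000OOOO
r12=1100: O000O000O000O
r13=1101: OO00OO00OO00OO
r14=1110: O0O0O0O0O0O0O0O
r15=1111: OOOOOOOOOOOOOOOO
r16=10000: O000000000000000O
r17=10001: OO00000000000000OO
r18=10010: O0O0000000000000O0O
r19=10011: OOOO000000000000OOOO
r20=10100: O000O00000000000O000O
r21=10101: OO00OO0000000000OO00OO
r22=10110: O0O0O0O000000000O0O0O0O
r23=10111: OOOOOOOO00000000OOOOOOOO
r24=11000: O0000000O0000000O0000000O
r25=11001: OO000000OO000000OO000000OO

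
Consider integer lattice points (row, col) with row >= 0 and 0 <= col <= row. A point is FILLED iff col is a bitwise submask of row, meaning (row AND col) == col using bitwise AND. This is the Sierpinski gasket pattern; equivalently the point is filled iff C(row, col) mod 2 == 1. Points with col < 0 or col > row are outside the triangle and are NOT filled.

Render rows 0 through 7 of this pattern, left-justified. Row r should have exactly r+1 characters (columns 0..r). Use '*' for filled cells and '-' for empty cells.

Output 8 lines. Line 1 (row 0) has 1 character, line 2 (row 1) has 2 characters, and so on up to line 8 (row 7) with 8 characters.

r0=0: *
r1=1: **
r2=10: *-*
r3=11: ****
r4=100: *---*
r5=101: **--**
r6=110: *-*-*-*
r7=111: ********

Answer: *
**
*-*
****
*---*
**--**
*-*-*-*
********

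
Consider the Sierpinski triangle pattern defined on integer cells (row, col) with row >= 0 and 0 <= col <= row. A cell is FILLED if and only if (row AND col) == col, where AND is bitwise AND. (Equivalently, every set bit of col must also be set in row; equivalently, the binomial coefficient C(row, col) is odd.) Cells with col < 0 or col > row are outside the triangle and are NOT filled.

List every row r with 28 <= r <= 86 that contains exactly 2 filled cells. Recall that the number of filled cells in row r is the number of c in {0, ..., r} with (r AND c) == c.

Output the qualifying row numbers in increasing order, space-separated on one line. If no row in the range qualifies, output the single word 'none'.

Row r has 2^popcount(r) filled cells, so we need popcount(r) = log2(2) = 1.
Scan r = 28..86 and keep those with exactly 1 one-bits:
r=28=11100 popcount=3 -> skip
r=29=11101 popcount=4 -> skip
r=30=11110 popcount=4 -> skip
r=31=11111 popcount=5 -> skip
r=32=100000 popcount=1 -> KEEP
r=33=100001 popcount=2 -> skip
r=34=100010 popcount=2 -> skip
r=35=100011 popcount=3 -> skip
r=36=100100 popcount=2 -> skip
r=37=100101 popcount=3 -> skip
r=38=100110 popcount=3 -> skip
r=39=100111 popcount=4 -> skip
r=40=101000 popcount=2 -> skip
r=41=101001 popcount=3 -> skip
r=42=101010 popcount=3 -> skip
r=43=101011 popcount=4 -> skip
r=44=101100 popcount=3 -> skip
r=45=101101 popcount=4 -> skip
r=46=101110 popcount=4 -> skip
r=47=101111 popcount=5 -> skip
r=48=110000 popcount=2 -> skip
r=49=110001 popcount=3 -> skip
r=50=110010 popcount=3 -> skip
r=51=110011 popcount=4 -> skip
r=52=110100 popcount=3 -> skip
r=53=110101 popcount=4 -> skip
r=54=110110 popcount=4 -> skip
r=55=110111 popcount=5 -> skip
r=56=111000 popcount=3 -> skip
r=57=111001 popcount=4 -> skip
r=58=111010 popcount=4 -> skip
r=59=111011 popcount=5 -> skip
r=60=111100 popcount=4 -> skip
r=61=111101 popcount=5 -> skip
r=62=111110 popcount=5 -> skip
r=63=111111 popcount=6 -> skip
r=64=1000000 popcount=1 -> KEEP
r=65=1000001 popcount=2 -> skip
r=66=1000010 popcount=2 -> skip
r=67=1000011 popcount=3 -> skip
r=68=1000100 popcount=2 -> skip
r=69=1000101 popcount=3 -> skip
r=70=1000110 popcount=3 -> skip
r=71=1000111 popcount=4 -> skip
r=72=1001000 popcount=2 -> skip
r=73=1001001 popcount=3 -> skip
r=74=1001010 popcount=3 -> skip
r=75=1001011 popcount=4 -> skip
r=76=1001100 popcount=3 -> skip
r=77=1001101 popcount=4 -> skip
r=78=1001110 popcount=4 -> skip
r=79=1001111 popcount=5 -> skip
r=80=1010000 popcount=2 -> skip
r=81=1010001 popcount=3 -> skip
r=82=1010010 popcount=3 -> skip
r=83=1010011 popcount=4 -> skip
r=84=1010100 popcount=3 -> skip
r=85=1010101 popcount=4 -> skip
r=86=1010110 popcount=4 -> skip
Kept rows: 32 64

Answer: 32 64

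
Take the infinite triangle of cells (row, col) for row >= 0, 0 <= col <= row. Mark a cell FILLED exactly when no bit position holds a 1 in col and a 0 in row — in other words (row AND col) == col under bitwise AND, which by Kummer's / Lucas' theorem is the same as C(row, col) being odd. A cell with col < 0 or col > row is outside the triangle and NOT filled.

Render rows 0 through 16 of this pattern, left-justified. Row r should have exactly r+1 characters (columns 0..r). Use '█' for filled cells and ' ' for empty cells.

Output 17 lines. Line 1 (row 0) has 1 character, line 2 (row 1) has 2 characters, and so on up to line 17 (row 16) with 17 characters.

Answer: █
██
█ █
████
█   █
██  ██
█ █ █ █
████████
█       █
██      ██
█ █     █ █
████    ████
█   █   █   █
██  ██  ██  ██
█ █ █ █ █ █ █ █
████████████████
█               █

Derivation:
r0=0: █
r1=1: ██
r2=10: █ █
r3=11: ████
r4=100: █   █
r5=101: ██  ██
r6=110: █ █ █ █
r7=111: ████████
r8=1000: █       █
r9=1001: ██      ██
r10=1010: █ █     █ █
r11=1011: ████    ████
r12=1100: █   █   █   █
r13=1101: ██  ██  ██  ██
r14=1110: █ █ █ █ █ █ █ █
r15=1111: ████████████████
r16=10000: █               █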